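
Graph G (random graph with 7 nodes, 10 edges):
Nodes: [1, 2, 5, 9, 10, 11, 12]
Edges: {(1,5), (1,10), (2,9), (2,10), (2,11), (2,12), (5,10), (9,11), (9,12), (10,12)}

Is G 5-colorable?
Yes, G is 5-colorable

A valid 5-coloring: color 1: [9, 10]; color 2: [2, 5]; color 3: [1, 11, 12].
(χ(G) = 3 ≤ 5.)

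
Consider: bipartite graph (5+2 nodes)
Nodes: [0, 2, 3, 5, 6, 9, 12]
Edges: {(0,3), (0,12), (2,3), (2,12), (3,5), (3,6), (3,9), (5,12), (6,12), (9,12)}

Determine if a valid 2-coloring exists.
A valid 2-coloring: color 1: [3, 12]; color 2: [0, 2, 5, 6, 9].
(χ(G) = 2 ≤ 2.)

Yes, G is 2-colorable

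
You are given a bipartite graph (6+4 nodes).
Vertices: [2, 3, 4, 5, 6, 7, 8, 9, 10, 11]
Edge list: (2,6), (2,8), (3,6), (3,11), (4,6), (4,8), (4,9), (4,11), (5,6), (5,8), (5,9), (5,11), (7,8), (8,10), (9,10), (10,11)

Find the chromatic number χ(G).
χ(G) = 2

Clique number ω(G) = 2 (lower bound: χ ≥ ω).
The graph is bipartite (no odd cycle), so 2 colors suffice: χ(G) = 2.
A valid 2-coloring: color 1: [6, 8, 9, 11]; color 2: [2, 3, 4, 5, 7, 10].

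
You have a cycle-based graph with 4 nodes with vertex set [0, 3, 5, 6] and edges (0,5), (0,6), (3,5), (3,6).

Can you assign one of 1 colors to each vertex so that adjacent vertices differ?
No, G is not 1-colorable

Edge (0,5) forces its endpoints to differ, so 1 color is not enough.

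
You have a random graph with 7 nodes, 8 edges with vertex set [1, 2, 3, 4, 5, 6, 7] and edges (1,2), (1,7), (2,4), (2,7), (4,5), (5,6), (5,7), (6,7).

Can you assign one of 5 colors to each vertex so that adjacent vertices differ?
A valid 5-coloring: color 1: [3, 4, 7]; color 2: [2, 5]; color 3: [1, 6].
(χ(G) = 3 ≤ 5.)

Yes, G is 5-colorable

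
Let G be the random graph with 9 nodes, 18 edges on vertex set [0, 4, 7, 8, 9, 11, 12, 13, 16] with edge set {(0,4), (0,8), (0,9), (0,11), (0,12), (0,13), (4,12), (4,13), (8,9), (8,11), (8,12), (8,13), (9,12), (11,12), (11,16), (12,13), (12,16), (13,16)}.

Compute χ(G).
Clique number ω(G) = 4 (lower bound: χ ≥ ω).
The clique on [0, 8, 9, 12] has size 4, forcing χ ≥ 4, and the coloring below uses 4 colors, so χ(G) = 4.
A valid 4-coloring: color 1: [7, 12]; color 2: [0, 16]; color 3: [9, 11, 13]; color 4: [4, 8].

χ(G) = 4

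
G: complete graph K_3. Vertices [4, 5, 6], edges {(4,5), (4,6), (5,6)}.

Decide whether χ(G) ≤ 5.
Yes, G is 5-colorable

A valid 5-coloring: color 1: [4]; color 2: [6]; color 3: [5].
(χ(G) = 3 ≤ 5.)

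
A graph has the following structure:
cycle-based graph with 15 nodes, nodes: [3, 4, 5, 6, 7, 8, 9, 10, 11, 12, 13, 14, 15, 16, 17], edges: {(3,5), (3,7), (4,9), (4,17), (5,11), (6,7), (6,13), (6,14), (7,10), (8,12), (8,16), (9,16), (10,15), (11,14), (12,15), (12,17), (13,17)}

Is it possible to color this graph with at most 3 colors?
Yes, G is 3-colorable

A valid 3-coloring: color 1: [3, 4, 6, 10, 11, 12, 16]; color 2: [5, 7, 8, 9, 14, 15, 17]; color 3: [13].
(χ(G) = 3 ≤ 3.)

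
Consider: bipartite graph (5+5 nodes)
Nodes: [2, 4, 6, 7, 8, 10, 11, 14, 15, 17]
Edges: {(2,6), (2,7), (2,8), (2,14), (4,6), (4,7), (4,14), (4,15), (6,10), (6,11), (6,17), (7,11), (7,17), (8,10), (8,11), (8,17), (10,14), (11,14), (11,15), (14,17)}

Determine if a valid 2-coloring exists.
Yes, G is 2-colorable

A valid 2-coloring: color 1: [2, 4, 10, 11, 17]; color 2: [6, 7, 8, 14, 15].
(χ(G) = 2 ≤ 2.)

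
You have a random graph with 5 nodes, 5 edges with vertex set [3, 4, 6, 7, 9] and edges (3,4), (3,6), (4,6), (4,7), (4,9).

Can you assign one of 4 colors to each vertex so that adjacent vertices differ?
Yes, G is 4-colorable

A valid 4-coloring: color 1: [4]; color 2: [6, 7, 9]; color 3: [3].
(χ(G) = 3 ≤ 4.)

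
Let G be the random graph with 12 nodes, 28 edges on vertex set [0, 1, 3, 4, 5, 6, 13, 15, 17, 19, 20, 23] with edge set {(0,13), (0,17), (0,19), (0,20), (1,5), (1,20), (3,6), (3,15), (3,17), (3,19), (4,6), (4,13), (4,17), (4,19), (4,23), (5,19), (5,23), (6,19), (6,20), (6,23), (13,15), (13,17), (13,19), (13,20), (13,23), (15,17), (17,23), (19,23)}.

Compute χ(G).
Clique number ω(G) = 4 (lower bound: χ ≥ ω).
The clique on [4, 6, 19, 23] has size 4, forcing χ ≥ 4, and the coloring below uses 4 colors, so χ(G) = 4.
A valid 4-coloring: color 1: [17, 19, 20]; color 2: [5, 6, 13]; color 3: [0, 1, 15, 23]; color 4: [3, 4].

χ(G) = 4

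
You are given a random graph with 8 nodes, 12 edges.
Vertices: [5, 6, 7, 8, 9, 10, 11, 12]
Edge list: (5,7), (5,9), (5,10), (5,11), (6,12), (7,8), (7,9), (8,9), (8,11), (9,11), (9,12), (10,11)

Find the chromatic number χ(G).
χ(G) = 3

Clique number ω(G) = 3 (lower bound: χ ≥ ω).
The clique on [8, 9, 11] has size 3, forcing χ ≥ 3, and the coloring below uses 3 colors, so χ(G) = 3.
A valid 3-coloring: color 1: [6, 9, 10]; color 2: [7, 11, 12]; color 3: [5, 8].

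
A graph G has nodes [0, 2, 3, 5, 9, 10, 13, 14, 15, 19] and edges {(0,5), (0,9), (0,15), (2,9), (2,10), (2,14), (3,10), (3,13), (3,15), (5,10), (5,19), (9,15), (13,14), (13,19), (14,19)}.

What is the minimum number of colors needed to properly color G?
χ(G) = 3

Clique number ω(G) = 3 (lower bound: χ ≥ ω).
The clique on [0, 9, 15] has size 3, forcing χ ≥ 3, and the coloring below uses 3 colors, so χ(G) = 3.
A valid 3-coloring: color 1: [0, 10, 19]; color 2: [2, 5, 13, 15]; color 3: [3, 9, 14].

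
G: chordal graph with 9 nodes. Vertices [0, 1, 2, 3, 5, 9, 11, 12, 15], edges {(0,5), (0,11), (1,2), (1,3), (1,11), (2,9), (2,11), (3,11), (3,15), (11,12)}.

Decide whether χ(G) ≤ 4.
A valid 4-coloring: color 1: [5, 9, 11, 15]; color 2: [0, 1, 12]; color 3: [2, 3].
(χ(G) = 3 ≤ 4.)

Yes, G is 4-colorable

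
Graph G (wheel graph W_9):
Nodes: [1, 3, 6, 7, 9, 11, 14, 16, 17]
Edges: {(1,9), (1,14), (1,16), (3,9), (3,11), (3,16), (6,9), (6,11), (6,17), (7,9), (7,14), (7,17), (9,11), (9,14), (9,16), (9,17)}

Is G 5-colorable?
Yes, G is 5-colorable

A valid 5-coloring: color 1: [9]; color 2: [1, 3, 6, 7]; color 3: [11, 14, 16, 17].
(χ(G) = 3 ≤ 5.)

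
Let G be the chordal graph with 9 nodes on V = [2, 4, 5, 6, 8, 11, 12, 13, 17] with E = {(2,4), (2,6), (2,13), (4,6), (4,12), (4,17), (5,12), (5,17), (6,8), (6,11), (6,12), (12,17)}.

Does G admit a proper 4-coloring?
Yes, G is 4-colorable

A valid 4-coloring: color 1: [6, 13, 17]; color 2: [4, 5, 8, 11]; color 3: [2, 12].
(χ(G) = 3 ≤ 4.)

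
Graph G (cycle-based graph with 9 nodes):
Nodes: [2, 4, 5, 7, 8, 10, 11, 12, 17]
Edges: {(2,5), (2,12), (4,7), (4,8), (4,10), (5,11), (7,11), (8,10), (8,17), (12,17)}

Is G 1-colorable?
The clique on vertices [4, 8, 10] has size 3 > 1, so it alone needs 3 colors.

No, G is not 1-colorable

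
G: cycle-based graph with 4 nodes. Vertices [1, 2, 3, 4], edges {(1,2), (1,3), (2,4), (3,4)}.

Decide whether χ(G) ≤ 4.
Yes, G is 4-colorable

A valid 4-coloring: color 1: [2, 3]; color 2: [1, 4].
(χ(G) = 2 ≤ 4.)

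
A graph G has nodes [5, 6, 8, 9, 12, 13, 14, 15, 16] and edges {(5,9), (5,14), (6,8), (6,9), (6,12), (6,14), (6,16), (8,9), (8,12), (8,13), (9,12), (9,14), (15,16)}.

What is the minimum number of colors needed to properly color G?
χ(G) = 4

Clique number ω(G) = 4 (lower bound: χ ≥ ω).
The clique on [6, 8, 9, 12] has size 4, forcing χ ≥ 4, and the coloring below uses 4 colors, so χ(G) = 4.
A valid 4-coloring: color 1: [9, 13, 16]; color 2: [5, 6, 15]; color 3: [8, 14]; color 4: [12].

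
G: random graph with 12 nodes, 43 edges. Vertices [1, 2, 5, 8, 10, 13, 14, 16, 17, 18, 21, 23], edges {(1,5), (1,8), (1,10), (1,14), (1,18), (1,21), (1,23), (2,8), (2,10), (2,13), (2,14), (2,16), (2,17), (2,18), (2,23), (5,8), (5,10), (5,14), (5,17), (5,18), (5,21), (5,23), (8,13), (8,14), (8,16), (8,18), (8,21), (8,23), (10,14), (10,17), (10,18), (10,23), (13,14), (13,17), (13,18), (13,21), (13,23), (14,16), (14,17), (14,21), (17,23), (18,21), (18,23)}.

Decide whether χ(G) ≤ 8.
A valid 8-coloring: color 1: [8, 17]; color 2: [14, 18]; color 3: [1, 2]; color 4: [10, 13, 16]; color 5: [21, 23]; color 6: [5].
(χ(G) = 6 ≤ 8.)

Yes, G is 8-colorable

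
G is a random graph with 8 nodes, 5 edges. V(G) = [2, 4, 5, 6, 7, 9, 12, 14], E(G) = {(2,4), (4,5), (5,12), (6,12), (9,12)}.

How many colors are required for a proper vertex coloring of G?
Clique number ω(G) = 2 (lower bound: χ ≥ ω).
The graph is bipartite (no odd cycle), so 2 colors suffice: χ(G) = 2.
A valid 2-coloring: color 1: [4, 7, 12, 14]; color 2: [2, 5, 6, 9].

χ(G) = 2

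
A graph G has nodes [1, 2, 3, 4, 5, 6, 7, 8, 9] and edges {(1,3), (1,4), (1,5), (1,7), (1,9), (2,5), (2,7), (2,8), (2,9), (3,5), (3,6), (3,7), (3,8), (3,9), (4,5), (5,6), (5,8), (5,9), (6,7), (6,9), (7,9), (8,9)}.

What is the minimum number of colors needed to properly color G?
χ(G) = 4

Clique number ω(G) = 4 (lower bound: χ ≥ ω).
The clique on [2, 5, 8, 9] has size 4, forcing χ ≥ 4, and the coloring below uses 4 colors, so χ(G) = 4.
A valid 4-coloring: color 1: [5, 7]; color 2: [4, 9]; color 3: [2, 3]; color 4: [1, 6, 8].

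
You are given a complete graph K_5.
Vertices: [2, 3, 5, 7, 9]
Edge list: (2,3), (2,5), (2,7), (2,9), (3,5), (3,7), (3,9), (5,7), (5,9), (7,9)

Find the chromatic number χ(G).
Clique number ω(G) = 5 (lower bound: χ ≥ ω).
The clique on [2, 3, 5, 7, 9] has size 5, forcing χ ≥ 5, and the coloring below uses 5 colors, so χ(G) = 5.
A valid 5-coloring: color 1: [9]; color 2: [2]; color 3: [3]; color 4: [7]; color 5: [5].

χ(G) = 5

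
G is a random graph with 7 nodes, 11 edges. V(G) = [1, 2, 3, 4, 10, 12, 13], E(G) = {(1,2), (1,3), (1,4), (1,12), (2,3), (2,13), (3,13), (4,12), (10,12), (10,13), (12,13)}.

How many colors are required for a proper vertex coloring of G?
Clique number ω(G) = 3 (lower bound: χ ≥ ω).
The clique on [1, 2, 3] has size 3, forcing χ ≥ 3, and the coloring below uses 3 colors, so χ(G) = 3.
A valid 3-coloring: color 1: [1, 13]; color 2: [3, 12]; color 3: [2, 4, 10].

χ(G) = 3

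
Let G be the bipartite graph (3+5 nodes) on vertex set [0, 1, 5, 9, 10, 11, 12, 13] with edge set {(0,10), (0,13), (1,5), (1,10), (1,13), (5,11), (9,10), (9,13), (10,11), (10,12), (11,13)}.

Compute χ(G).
χ(G) = 2

Clique number ω(G) = 2 (lower bound: χ ≥ ω).
The graph is bipartite (no odd cycle), so 2 colors suffice: χ(G) = 2.
A valid 2-coloring: color 1: [5, 10, 13]; color 2: [0, 1, 9, 11, 12].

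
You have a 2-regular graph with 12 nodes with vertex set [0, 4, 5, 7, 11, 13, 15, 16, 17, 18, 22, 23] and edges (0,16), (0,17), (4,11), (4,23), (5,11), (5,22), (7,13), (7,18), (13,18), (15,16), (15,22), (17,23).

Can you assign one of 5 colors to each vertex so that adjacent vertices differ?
Yes, G is 5-colorable

A valid 5-coloring: color 1: [11, 13, 16, 17, 22]; color 2: [0, 4, 5, 7, 15]; color 3: [18, 23].
(χ(G) = 3 ≤ 5.)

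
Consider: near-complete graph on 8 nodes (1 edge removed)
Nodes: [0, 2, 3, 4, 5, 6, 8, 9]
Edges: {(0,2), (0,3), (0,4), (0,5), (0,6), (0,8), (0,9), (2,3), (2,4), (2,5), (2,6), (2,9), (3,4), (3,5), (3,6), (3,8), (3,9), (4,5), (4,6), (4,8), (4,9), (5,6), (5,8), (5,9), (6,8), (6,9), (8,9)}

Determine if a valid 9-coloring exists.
A valid 9-coloring: color 1: [4]; color 2: [6]; color 3: [0]; color 4: [9]; color 5: [5]; color 6: [3]; color 7: [2, 8].
(χ(G) = 7 ≤ 9.)

Yes, G is 9-colorable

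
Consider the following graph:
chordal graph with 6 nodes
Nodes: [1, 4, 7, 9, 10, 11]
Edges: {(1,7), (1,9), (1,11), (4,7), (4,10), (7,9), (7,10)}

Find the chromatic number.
Clique number ω(G) = 3 (lower bound: χ ≥ ω).
The clique on [1, 7, 9] has size 3, forcing χ ≥ 3, and the coloring below uses 3 colors, so χ(G) = 3.
A valid 3-coloring: color 1: [7, 11]; color 2: [1, 4]; color 3: [9, 10].

χ(G) = 3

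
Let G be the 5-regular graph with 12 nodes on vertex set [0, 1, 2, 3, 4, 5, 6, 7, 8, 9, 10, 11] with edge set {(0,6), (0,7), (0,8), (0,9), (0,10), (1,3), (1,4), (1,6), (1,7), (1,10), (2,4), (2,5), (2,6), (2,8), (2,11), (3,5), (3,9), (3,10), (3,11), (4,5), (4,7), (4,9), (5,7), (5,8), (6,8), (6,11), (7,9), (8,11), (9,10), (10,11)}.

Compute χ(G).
χ(G) = 4

Clique number ω(G) = 4 (lower bound: χ ≥ ω).
The clique on [2, 6, 8, 11] has size 4, forcing χ ≥ 4, and the coloring below uses 4 colors, so χ(G) = 4.
A valid 4-coloring: color 1: [1, 5, 9, 11]; color 2: [6, 7, 10]; color 3: [3, 4, 8]; color 4: [0, 2].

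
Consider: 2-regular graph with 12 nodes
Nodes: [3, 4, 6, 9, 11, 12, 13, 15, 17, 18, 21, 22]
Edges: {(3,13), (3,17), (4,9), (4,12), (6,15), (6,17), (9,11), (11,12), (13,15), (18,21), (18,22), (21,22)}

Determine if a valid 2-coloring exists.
No, G is not 2-colorable

The clique on vertices [18, 21, 22] has size 3 > 2, so it alone needs 3 colors.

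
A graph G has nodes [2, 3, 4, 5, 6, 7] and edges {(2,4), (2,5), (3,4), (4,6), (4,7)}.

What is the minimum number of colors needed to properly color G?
χ(G) = 2

Clique number ω(G) = 2 (lower bound: χ ≥ ω).
The graph is bipartite (no odd cycle), so 2 colors suffice: χ(G) = 2.
A valid 2-coloring: color 1: [4, 5]; color 2: [2, 3, 6, 7].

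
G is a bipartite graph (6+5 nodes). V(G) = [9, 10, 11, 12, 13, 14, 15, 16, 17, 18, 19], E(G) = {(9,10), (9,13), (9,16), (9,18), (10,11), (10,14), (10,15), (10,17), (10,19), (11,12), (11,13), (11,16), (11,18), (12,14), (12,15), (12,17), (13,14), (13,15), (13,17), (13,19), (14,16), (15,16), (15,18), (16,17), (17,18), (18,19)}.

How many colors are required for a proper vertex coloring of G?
χ(G) = 2

Clique number ω(G) = 2 (lower bound: χ ≥ ω).
The graph is bipartite (no odd cycle), so 2 colors suffice: χ(G) = 2.
A valid 2-coloring: color 1: [10, 12, 13, 16, 18]; color 2: [9, 11, 14, 15, 17, 19].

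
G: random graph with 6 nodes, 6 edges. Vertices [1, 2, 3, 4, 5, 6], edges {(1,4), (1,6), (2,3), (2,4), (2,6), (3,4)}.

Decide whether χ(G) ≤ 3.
Yes, G is 3-colorable

A valid 3-coloring: color 1: [1, 2, 5]; color 2: [4, 6]; color 3: [3].
(χ(G) = 3 ≤ 3.)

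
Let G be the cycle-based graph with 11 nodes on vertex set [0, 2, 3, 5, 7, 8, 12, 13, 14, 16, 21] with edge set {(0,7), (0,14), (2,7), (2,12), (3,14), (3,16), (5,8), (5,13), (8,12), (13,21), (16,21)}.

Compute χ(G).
Clique number ω(G) = 2 (lower bound: χ ≥ ω).
Odd cycle [7, 2, 12, 8, 5, 13, 21, 16, 3, 14, 0] needs 3 colors (χ ≥ 3).
The coloring below uses 3 colors, so χ(G) = 3.
A valid 3-coloring: color 1: [5, 7, 12, 14, 21]; color 2: [0, 2, 8, 13, 16]; color 3: [3].

χ(G) = 3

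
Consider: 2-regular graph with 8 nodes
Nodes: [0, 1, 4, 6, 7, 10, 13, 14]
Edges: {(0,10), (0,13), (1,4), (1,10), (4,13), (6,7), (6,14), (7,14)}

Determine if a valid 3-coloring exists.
Yes, G is 3-colorable

A valid 3-coloring: color 1: [4, 10, 14]; color 2: [0, 1, 6]; color 3: [7, 13].
(χ(G) = 3 ≤ 3.)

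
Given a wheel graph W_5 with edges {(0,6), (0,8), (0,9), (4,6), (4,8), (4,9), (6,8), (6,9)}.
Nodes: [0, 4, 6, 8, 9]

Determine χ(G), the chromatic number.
Clique number ω(G) = 3 (lower bound: χ ≥ ω).
The clique on [0, 6, 8] has size 3, forcing χ ≥ 3, and the coloring below uses 3 colors, so χ(G) = 3.
A valid 3-coloring: color 1: [6]; color 2: [8, 9]; color 3: [0, 4].

χ(G) = 3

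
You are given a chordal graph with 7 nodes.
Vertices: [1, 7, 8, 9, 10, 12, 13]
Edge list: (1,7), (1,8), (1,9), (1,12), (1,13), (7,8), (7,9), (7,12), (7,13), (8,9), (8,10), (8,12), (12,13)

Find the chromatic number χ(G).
Clique number ω(G) = 4 (lower bound: χ ≥ ω).
The clique on [1, 7, 8, 9] has size 4, forcing χ ≥ 4, and the coloring below uses 4 colors, so χ(G) = 4.
A valid 4-coloring: color 1: [8, 13]; color 2: [7, 10]; color 3: [1]; color 4: [9, 12].

χ(G) = 4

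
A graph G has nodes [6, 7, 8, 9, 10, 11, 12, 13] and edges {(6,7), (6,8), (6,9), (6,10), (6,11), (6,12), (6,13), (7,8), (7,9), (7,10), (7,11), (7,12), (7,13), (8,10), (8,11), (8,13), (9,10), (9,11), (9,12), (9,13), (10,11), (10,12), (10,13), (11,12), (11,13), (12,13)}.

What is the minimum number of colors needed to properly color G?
Clique number ω(G) = 7 (lower bound: χ ≥ ω).
The clique on [6, 7, 9, 10, 11, 12, 13] has size 7, forcing χ ≥ 7, and the coloring below uses 7 colors, so χ(G) = 7.
A valid 7-coloring: color 1: [11]; color 2: [7]; color 3: [6]; color 4: [10]; color 5: [13]; color 6: [8, 12]; color 7: [9].

χ(G) = 7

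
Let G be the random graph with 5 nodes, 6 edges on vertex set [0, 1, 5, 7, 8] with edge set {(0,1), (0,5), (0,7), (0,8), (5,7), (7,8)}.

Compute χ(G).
Clique number ω(G) = 3 (lower bound: χ ≥ ω).
The clique on [0, 7, 8] has size 3, forcing χ ≥ 3, and the coloring below uses 3 colors, so χ(G) = 3.
A valid 3-coloring: color 1: [0]; color 2: [1, 7]; color 3: [5, 8].

χ(G) = 3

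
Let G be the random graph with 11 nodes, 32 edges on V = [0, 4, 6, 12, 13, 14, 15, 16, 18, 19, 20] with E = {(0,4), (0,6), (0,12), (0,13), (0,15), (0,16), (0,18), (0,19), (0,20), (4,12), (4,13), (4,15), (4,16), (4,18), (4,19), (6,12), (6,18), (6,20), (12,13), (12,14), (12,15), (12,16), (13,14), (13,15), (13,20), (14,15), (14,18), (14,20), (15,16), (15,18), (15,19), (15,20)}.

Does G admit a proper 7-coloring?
Yes, G is 7-colorable

A valid 7-coloring: color 1: [0, 14]; color 2: [6, 15]; color 3: [12, 18, 19, 20]; color 4: [4]; color 5: [13, 16].
(χ(G) = 5 ≤ 7.)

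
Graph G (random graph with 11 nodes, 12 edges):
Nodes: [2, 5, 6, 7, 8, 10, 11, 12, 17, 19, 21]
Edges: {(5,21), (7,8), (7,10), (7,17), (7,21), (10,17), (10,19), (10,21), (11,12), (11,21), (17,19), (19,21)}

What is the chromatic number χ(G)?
Clique number ω(G) = 3 (lower bound: χ ≥ ω).
The clique on [10, 17, 19] has size 3, forcing χ ≥ 3, and the coloring below uses 3 colors, so χ(G) = 3.
A valid 3-coloring: color 1: [2, 6, 8, 12, 17, 21]; color 2: [5, 7, 11, 19]; color 3: [10].

χ(G) = 3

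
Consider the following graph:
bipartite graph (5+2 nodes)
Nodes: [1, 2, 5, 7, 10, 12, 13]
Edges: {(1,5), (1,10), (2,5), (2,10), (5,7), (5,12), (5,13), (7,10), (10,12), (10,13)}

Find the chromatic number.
Clique number ω(G) = 2 (lower bound: χ ≥ ω).
The graph is bipartite (no odd cycle), so 2 colors suffice: χ(G) = 2.
A valid 2-coloring: color 1: [5, 10]; color 2: [1, 2, 7, 12, 13].

χ(G) = 2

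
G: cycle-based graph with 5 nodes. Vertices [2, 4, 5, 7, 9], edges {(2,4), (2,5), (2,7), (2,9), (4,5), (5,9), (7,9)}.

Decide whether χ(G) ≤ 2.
No, G is not 2-colorable

The clique on vertices [2, 5, 9] has size 3 > 2, so it alone needs 3 colors.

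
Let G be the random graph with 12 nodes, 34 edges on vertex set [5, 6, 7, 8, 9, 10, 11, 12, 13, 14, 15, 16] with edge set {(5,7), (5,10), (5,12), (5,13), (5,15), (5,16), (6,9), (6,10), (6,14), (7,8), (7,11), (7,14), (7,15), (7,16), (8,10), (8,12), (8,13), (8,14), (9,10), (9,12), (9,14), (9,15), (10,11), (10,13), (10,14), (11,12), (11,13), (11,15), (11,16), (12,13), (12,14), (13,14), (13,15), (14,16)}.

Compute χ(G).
Clique number ω(G) = 4 (lower bound: χ ≥ ω).
The clique on [8, 10, 13, 14] has size 4, forcing χ ≥ 4, and the coloring below uses 4 colors, so χ(G) = 4.
A valid 4-coloring: color 1: [5, 11, 14]; color 2: [7, 9, 13]; color 3: [10, 12, 15, 16]; color 4: [6, 8].

χ(G) = 4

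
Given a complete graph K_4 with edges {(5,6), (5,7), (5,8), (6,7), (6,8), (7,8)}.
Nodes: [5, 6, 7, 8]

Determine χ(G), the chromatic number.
Clique number ω(G) = 4 (lower bound: χ ≥ ω).
The clique on [5, 6, 7, 8] has size 4, forcing χ ≥ 4, and the coloring below uses 4 colors, so χ(G) = 4.
A valid 4-coloring: color 1: [8]; color 2: [6]; color 3: [7]; color 4: [5].

χ(G) = 4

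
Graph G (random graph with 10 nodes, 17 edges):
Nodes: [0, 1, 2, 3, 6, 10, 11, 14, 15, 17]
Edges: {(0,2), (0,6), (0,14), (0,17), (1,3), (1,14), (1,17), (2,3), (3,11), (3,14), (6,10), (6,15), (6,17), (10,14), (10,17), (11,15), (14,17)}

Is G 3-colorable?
A valid 3-coloring: color 1: [2, 6, 11, 14]; color 2: [3, 15, 17]; color 3: [0, 1, 10].
(χ(G) = 3 ≤ 3.)

Yes, G is 3-colorable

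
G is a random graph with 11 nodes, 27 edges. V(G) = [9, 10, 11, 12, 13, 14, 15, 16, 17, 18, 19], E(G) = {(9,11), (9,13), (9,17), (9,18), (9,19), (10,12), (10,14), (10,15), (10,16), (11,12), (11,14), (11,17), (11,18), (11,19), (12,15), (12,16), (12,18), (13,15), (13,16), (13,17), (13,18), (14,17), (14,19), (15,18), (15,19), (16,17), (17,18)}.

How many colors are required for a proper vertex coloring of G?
χ(G) = 4

Clique number ω(G) = 4 (lower bound: χ ≥ ω).
The clique on [9, 11, 17, 18] has size 4, forcing χ ≥ 4, and the coloring below uses 4 colors, so χ(G) = 4.
A valid 4-coloring: color 1: [16, 18, 19]; color 2: [10, 11, 13]; color 3: [15, 17]; color 4: [9, 12, 14].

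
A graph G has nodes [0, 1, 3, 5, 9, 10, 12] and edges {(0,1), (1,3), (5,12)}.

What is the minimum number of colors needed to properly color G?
χ(G) = 2

Clique number ω(G) = 2 (lower bound: χ ≥ ω).
The graph is bipartite (no odd cycle), so 2 colors suffice: χ(G) = 2.
A valid 2-coloring: color 1: [1, 5, 9, 10]; color 2: [0, 3, 12].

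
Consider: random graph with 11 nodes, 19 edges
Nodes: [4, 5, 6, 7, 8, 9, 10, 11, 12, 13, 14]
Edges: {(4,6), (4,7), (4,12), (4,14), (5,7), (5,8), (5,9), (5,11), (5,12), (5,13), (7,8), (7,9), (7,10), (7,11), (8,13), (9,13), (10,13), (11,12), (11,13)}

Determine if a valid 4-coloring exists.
A valid 4-coloring: color 1: [6, 7, 12, 13, 14]; color 2: [4, 5, 10]; color 3: [8, 9, 11].
(χ(G) = 3 ≤ 4.)

Yes, G is 4-colorable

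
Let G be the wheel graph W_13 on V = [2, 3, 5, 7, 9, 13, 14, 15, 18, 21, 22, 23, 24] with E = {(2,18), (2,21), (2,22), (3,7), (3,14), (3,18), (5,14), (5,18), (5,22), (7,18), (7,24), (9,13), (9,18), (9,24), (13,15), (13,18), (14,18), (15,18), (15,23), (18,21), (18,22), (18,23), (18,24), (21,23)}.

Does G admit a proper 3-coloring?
Yes, G is 3-colorable

A valid 3-coloring: color 1: [18]; color 2: [7, 9, 14, 15, 21, 22]; color 3: [2, 3, 5, 13, 23, 24].
(χ(G) = 3 ≤ 3.)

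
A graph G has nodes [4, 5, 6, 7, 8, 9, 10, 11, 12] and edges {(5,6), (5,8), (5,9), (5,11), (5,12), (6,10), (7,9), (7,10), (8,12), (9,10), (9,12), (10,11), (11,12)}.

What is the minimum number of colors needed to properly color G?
Clique number ω(G) = 3 (lower bound: χ ≥ ω).
The clique on [7, 9, 10] has size 3, forcing χ ≥ 3, and the coloring below uses 3 colors, so χ(G) = 3.
A valid 3-coloring: color 1: [4, 5, 10]; color 2: [6, 8, 9, 11]; color 3: [7, 12].

χ(G) = 3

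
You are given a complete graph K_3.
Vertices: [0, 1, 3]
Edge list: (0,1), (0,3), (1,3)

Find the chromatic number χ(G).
χ(G) = 3

Clique number ω(G) = 3 (lower bound: χ ≥ ω).
The clique on [0, 1, 3] has size 3, forcing χ ≥ 3, and the coloring below uses 3 colors, so χ(G) = 3.
A valid 3-coloring: color 1: [3]; color 2: [0]; color 3: [1].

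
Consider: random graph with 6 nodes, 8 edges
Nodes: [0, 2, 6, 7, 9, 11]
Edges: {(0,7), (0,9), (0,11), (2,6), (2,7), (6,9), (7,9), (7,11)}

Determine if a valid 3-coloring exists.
Yes, G is 3-colorable

A valid 3-coloring: color 1: [6, 7]; color 2: [2, 9, 11]; color 3: [0].
(χ(G) = 3 ≤ 3.)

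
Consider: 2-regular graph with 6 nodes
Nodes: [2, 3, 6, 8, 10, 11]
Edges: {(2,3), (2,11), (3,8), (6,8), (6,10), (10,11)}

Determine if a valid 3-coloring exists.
A valid 3-coloring: color 1: [3, 6, 11]; color 2: [2, 8, 10].
(χ(G) = 2 ≤ 3.)

Yes, G is 3-colorable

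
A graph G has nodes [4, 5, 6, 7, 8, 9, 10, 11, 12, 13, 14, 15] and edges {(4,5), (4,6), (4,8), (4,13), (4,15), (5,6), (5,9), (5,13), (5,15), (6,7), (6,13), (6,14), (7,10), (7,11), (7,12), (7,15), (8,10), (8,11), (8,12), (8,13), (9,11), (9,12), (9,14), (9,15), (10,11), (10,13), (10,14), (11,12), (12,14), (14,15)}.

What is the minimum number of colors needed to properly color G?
χ(G) = 4

Clique number ω(G) = 4 (lower bound: χ ≥ ω).
The clique on [4, 5, 6, 13] has size 4, forcing χ ≥ 4, and the coloring below uses 4 colors, so χ(G) = 4.
A valid 4-coloring: color 1: [12, 13, 15]; color 2: [5, 7, 8, 14]; color 3: [4, 11]; color 4: [6, 9, 10].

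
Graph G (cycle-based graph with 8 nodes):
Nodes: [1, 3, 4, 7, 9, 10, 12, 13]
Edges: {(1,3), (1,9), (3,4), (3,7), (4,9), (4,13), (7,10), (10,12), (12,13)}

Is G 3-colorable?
Yes, G is 3-colorable

A valid 3-coloring: color 1: [3, 9, 10, 13]; color 2: [1, 4, 7, 12].
(χ(G) = 2 ≤ 3.)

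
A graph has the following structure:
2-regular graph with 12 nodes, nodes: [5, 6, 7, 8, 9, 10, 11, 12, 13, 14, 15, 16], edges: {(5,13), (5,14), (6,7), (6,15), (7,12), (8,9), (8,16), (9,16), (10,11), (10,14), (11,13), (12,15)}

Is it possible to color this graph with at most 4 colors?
A valid 4-coloring: color 1: [5, 6, 9, 10, 12]; color 2: [7, 13, 14, 15, 16]; color 3: [8, 11].
(χ(G) = 3 ≤ 4.)

Yes, G is 4-colorable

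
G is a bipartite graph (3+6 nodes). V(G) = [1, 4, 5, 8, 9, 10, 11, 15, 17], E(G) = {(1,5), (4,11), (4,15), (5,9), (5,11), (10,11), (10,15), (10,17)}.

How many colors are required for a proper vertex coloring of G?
Clique number ω(G) = 2 (lower bound: χ ≥ ω).
The graph is bipartite (no odd cycle), so 2 colors suffice: χ(G) = 2.
A valid 2-coloring: color 1: [4, 5, 8, 10]; color 2: [1, 9, 11, 15, 17].

χ(G) = 2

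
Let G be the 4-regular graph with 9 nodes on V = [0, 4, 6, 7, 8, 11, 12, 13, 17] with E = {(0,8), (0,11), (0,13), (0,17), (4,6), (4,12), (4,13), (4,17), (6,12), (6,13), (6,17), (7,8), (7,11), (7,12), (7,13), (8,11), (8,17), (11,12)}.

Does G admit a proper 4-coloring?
A valid 4-coloring: color 1: [4, 8]; color 2: [12, 13, 17]; color 3: [6, 11]; color 4: [0, 7].
(χ(G) = 4 ≤ 4.)

Yes, G is 4-colorable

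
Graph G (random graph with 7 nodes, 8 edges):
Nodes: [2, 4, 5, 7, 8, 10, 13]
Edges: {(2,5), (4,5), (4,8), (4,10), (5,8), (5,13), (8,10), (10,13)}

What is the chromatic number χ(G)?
χ(G) = 3

Clique number ω(G) = 3 (lower bound: χ ≥ ω).
The clique on [4, 8, 10] has size 3, forcing χ ≥ 3, and the coloring below uses 3 colors, so χ(G) = 3.
A valid 3-coloring: color 1: [5, 7, 10]; color 2: [2, 4, 13]; color 3: [8].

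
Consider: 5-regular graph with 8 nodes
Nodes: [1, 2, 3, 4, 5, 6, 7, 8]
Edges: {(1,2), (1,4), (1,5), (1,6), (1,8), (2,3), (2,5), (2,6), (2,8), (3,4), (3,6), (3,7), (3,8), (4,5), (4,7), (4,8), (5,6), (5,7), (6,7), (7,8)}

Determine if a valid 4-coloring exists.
A valid 4-coloring: color 1: [5, 8]; color 2: [1, 3]; color 3: [2, 7]; color 4: [4, 6].
(χ(G) = 4 ≤ 4.)

Yes, G is 4-colorable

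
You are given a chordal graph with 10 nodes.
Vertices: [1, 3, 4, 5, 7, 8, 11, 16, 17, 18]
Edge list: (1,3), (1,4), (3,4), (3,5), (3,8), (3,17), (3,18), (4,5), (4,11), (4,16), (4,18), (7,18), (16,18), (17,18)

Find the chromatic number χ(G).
Clique number ω(G) = 3 (lower bound: χ ≥ ω).
The clique on [4, 16, 18] has size 3, forcing χ ≥ 3, and the coloring below uses 3 colors, so χ(G) = 3.
A valid 3-coloring: color 1: [3, 7, 11, 16]; color 2: [4, 8, 17]; color 3: [1, 5, 18].

χ(G) = 3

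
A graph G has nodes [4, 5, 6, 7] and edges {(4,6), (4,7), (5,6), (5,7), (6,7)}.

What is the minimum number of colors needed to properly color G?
χ(G) = 3

Clique number ω(G) = 3 (lower bound: χ ≥ ω).
The clique on [4, 6, 7] has size 3, forcing χ ≥ 3, and the coloring below uses 3 colors, so χ(G) = 3.
A valid 3-coloring: color 1: [6]; color 2: [7]; color 3: [4, 5].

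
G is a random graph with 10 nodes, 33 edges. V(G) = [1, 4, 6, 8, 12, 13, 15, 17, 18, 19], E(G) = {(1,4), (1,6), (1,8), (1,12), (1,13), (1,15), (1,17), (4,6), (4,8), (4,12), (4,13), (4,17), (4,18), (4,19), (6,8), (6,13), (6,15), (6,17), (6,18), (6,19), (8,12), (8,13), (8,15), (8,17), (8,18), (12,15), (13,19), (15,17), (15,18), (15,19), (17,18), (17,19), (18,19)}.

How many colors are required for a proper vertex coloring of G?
Clique number ω(G) = 5 (lower bound: χ ≥ ω).
The clique on [1, 4, 6, 8, 17] has size 5, forcing χ ≥ 5, and the coloring below uses 5 colors, so χ(G) = 5.
A valid 5-coloring: color 1: [6, 12]; color 2: [8, 19]; color 3: [4, 15]; color 4: [1, 18]; color 5: [13, 17].

χ(G) = 5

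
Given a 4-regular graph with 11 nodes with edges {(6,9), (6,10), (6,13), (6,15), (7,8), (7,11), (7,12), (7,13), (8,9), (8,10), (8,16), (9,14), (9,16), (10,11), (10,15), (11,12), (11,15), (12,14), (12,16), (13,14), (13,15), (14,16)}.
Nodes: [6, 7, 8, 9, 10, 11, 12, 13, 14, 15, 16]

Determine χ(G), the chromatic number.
χ(G) = 3

Clique number ω(G) = 3 (lower bound: χ ≥ ω).
The clique on [6, 10, 15] has size 3, forcing χ ≥ 3, and the coloring below uses 3 colors, so χ(G) = 3.
A valid 3-coloring: color 1: [6, 8, 11, 14]; color 2: [9, 10, 12, 13]; color 3: [7, 15, 16].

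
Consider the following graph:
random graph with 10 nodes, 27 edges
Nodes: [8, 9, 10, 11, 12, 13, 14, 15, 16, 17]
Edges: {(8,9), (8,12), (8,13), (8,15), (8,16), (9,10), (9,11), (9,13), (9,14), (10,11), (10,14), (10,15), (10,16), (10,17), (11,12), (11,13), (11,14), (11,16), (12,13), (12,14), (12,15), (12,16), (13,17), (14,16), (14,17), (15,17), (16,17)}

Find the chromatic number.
χ(G) = 4

Clique number ω(G) = 4 (lower bound: χ ≥ ω).
The clique on [10, 14, 16, 17] has size 4, forcing χ ≥ 4, and the coloring below uses 4 colors, so χ(G) = 4.
A valid 4-coloring: color 1: [8, 11, 17]; color 2: [9, 15, 16]; color 3: [13, 14]; color 4: [10, 12].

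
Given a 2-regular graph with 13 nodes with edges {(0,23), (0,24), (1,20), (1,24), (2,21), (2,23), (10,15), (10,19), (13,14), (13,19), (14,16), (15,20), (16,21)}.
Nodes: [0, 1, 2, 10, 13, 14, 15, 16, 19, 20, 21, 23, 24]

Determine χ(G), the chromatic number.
χ(G) = 3

Clique number ω(G) = 2 (lower bound: χ ≥ ω).
Odd cycle [20, 1, 24, 0, 23, 2, 21, 16, 14, 13, 19, 10, 15] needs 3 colors (χ ≥ 3).
The coloring below uses 3 colors, so χ(G) = 3.
A valid 3-coloring: color 1: [10, 14, 20, 21, 23, 24]; color 2: [0, 1, 2, 15, 16, 19]; color 3: [13].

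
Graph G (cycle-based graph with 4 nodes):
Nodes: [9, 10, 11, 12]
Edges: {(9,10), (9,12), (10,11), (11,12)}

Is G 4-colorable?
A valid 4-coloring: color 1: [10, 12]; color 2: [9, 11].
(χ(G) = 2 ≤ 4.)

Yes, G is 4-colorable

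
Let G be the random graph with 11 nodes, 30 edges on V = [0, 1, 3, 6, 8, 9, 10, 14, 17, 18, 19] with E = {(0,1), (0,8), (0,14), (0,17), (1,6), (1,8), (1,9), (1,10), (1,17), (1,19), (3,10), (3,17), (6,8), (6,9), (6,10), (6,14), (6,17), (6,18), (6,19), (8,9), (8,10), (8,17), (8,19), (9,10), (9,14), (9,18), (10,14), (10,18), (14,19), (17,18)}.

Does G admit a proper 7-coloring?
Yes, G is 7-colorable

A valid 7-coloring: color 1: [0, 3, 6]; color 2: [1, 14, 18]; color 3: [10, 17, 19]; color 4: [8]; color 5: [9].
(χ(G) = 5 ≤ 7.)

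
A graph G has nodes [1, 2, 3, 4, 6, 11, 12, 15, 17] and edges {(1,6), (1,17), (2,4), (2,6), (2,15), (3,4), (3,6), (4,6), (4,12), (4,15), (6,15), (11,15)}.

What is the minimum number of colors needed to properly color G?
χ(G) = 4

Clique number ω(G) = 4 (lower bound: χ ≥ ω).
The clique on [2, 4, 6, 15] has size 4, forcing χ ≥ 4, and the coloring below uses 4 colors, so χ(G) = 4.
A valid 4-coloring: color 1: [1, 4, 11]; color 2: [6, 12, 17]; color 3: [3, 15]; color 4: [2].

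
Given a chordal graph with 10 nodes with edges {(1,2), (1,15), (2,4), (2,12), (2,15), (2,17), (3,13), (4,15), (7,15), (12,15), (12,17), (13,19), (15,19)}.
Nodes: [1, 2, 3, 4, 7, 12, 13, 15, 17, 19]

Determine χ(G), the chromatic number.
Clique number ω(G) = 3 (lower bound: χ ≥ ω).
The clique on [2, 12, 17] has size 3, forcing χ ≥ 3, and the coloring below uses 3 colors, so χ(G) = 3.
A valid 3-coloring: color 1: [13, 15, 17]; color 2: [2, 3, 7, 19]; color 3: [1, 4, 12].

χ(G) = 3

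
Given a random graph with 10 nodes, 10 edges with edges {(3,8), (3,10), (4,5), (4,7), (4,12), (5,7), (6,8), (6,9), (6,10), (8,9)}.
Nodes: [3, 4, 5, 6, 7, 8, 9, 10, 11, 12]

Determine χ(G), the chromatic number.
χ(G) = 3

Clique number ω(G) = 3 (lower bound: χ ≥ ω).
The clique on [4, 5, 7] has size 3, forcing χ ≥ 3, and the coloring below uses 3 colors, so χ(G) = 3.
A valid 3-coloring: color 1: [3, 4, 6, 11]; color 2: [7, 8, 10, 12]; color 3: [5, 9].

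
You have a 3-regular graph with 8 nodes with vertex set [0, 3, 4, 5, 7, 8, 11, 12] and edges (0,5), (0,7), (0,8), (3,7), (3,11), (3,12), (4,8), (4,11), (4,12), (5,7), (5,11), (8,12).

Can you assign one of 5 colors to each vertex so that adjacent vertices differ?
Yes, G is 5-colorable

A valid 5-coloring: color 1: [0, 11, 12]; color 2: [3, 4, 5]; color 3: [7, 8].
(χ(G) = 3 ≤ 5.)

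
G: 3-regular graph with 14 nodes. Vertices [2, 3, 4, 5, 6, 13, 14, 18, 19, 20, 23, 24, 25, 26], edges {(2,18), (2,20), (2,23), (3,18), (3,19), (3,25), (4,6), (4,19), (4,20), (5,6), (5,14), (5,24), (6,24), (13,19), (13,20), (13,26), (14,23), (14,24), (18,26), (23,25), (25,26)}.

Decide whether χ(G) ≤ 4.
A valid 4-coloring: color 1: [2, 6, 14, 19, 26]; color 2: [4, 5, 13, 18, 25]; color 3: [3, 20, 23, 24].
(χ(G) = 3 ≤ 4.)

Yes, G is 4-colorable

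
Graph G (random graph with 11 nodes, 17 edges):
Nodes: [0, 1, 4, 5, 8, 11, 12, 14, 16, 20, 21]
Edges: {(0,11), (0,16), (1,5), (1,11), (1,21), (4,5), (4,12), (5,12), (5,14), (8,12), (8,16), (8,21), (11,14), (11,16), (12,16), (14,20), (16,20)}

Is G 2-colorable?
The clique on vertices [4, 5, 12] has size 3 > 2, so it alone needs 3 colors.

No, G is not 2-colorable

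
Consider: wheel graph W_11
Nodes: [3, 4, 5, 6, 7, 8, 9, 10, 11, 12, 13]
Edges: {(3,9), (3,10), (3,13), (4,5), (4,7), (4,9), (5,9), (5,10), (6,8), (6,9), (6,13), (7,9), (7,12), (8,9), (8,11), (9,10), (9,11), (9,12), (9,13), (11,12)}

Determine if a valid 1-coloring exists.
No, G is not 1-colorable

The clique on vertices [3, 9, 10] has size 3 > 1, so it alone needs 3 colors.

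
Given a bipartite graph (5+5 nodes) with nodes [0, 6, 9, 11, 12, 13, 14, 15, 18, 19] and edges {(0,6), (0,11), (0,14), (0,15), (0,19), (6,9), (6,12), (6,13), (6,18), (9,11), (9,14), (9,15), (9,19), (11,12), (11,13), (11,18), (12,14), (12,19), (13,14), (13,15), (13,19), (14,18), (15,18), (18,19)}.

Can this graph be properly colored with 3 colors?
A valid 3-coloring: color 1: [0, 9, 12, 13, 18]; color 2: [6, 11, 14, 15, 19].
(χ(G) = 2 ≤ 3.)

Yes, G is 3-colorable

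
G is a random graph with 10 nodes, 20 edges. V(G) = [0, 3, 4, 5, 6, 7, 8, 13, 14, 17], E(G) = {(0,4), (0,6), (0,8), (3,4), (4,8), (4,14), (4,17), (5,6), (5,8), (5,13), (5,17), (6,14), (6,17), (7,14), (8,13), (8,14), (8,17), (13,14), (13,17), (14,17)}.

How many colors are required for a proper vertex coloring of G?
Clique number ω(G) = 4 (lower bound: χ ≥ ω).
The clique on [4, 8, 14, 17] has size 4, forcing χ ≥ 4, and the coloring below uses 4 colors, so χ(G) = 4.
A valid 4-coloring: color 1: [0, 3, 7, 17]; color 2: [6, 8]; color 3: [5, 14]; color 4: [4, 13].

χ(G) = 4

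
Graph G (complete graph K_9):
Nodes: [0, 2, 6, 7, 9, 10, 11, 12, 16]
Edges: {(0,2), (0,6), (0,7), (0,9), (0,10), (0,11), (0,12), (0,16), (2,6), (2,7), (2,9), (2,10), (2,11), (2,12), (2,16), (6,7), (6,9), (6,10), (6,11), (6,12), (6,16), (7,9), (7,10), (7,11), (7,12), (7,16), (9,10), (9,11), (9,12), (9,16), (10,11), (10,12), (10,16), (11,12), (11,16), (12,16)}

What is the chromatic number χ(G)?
Clique number ω(G) = 9 (lower bound: χ ≥ ω).
The clique on [0, 2, 6, 7, 9, 10, 11, 12, 16] has size 9, forcing χ ≥ 9, and the coloring below uses 9 colors, so χ(G) = 9.
A valid 9-coloring: color 1: [0]; color 2: [6]; color 3: [12]; color 4: [11]; color 5: [16]; color 6: [7]; color 7: [2]; color 8: [10]; color 9: [9].

χ(G) = 9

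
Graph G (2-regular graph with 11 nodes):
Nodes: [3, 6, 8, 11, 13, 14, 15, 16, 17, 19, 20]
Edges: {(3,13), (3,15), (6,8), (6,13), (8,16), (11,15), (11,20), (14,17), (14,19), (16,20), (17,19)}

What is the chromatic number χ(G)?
χ(G) = 3

Clique number ω(G) = 3 (lower bound: χ ≥ ω).
The clique on [14, 17, 19] has size 3, forcing χ ≥ 3, and the coloring below uses 3 colors, so χ(G) = 3.
A valid 3-coloring: color 1: [3, 6, 11, 14, 16]; color 2: [8, 13, 15, 19, 20]; color 3: [17].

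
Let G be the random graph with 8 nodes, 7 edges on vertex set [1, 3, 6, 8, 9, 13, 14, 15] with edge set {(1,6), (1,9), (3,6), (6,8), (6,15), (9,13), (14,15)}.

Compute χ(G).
Clique number ω(G) = 2 (lower bound: χ ≥ ω).
The graph is bipartite (no odd cycle), so 2 colors suffice: χ(G) = 2.
A valid 2-coloring: color 1: [6, 9, 14]; color 2: [1, 3, 8, 13, 15].

χ(G) = 2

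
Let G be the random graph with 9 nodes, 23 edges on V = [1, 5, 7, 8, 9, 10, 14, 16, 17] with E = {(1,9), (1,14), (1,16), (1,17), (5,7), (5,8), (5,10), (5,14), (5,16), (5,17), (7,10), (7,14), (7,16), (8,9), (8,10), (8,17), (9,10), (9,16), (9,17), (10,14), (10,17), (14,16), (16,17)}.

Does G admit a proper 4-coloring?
Yes, G is 4-colorable

A valid 4-coloring: color 1: [10, 16]; color 2: [5, 9]; color 3: [14, 17]; color 4: [1, 7, 8].
(χ(G) = 4 ≤ 4.)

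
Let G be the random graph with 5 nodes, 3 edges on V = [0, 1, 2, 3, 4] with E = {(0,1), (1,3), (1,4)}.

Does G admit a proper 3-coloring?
Yes, G is 3-colorable

A valid 3-coloring: color 1: [1, 2]; color 2: [0, 3, 4].
(χ(G) = 2 ≤ 3.)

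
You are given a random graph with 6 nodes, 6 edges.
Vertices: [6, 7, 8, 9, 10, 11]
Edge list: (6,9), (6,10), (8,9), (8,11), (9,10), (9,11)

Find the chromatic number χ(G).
χ(G) = 3

Clique number ω(G) = 3 (lower bound: χ ≥ ω).
The clique on [8, 9, 11] has size 3, forcing χ ≥ 3, and the coloring below uses 3 colors, so χ(G) = 3.
A valid 3-coloring: color 1: [7, 9]; color 2: [6, 8]; color 3: [10, 11].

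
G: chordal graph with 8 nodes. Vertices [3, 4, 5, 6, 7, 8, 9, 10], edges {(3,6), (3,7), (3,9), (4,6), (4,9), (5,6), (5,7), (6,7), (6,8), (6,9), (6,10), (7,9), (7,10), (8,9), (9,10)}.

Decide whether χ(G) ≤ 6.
Yes, G is 6-colorable

A valid 6-coloring: color 1: [6]; color 2: [5, 9]; color 3: [4, 7, 8]; color 4: [3, 10].
(χ(G) = 4 ≤ 6.)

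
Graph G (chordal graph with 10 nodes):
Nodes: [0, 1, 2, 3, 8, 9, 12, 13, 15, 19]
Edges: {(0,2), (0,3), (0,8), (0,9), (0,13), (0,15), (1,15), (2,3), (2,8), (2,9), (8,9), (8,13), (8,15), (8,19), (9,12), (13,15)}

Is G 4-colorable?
A valid 4-coloring: color 1: [1, 3, 8, 12]; color 2: [0, 19]; color 3: [2, 15]; color 4: [9, 13].
(χ(G) = 4 ≤ 4.)

Yes, G is 4-colorable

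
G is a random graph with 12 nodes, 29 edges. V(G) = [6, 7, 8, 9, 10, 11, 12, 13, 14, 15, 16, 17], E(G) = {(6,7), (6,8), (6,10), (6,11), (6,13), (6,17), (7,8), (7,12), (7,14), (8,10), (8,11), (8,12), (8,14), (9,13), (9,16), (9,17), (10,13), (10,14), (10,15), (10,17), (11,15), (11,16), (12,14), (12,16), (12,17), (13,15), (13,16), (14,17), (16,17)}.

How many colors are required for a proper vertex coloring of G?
Clique number ω(G) = 4 (lower bound: χ ≥ ω).
The clique on [7, 8, 12, 14] has size 4, forcing χ ≥ 4, and the coloring below uses 4 colors, so χ(G) = 4.
A valid 4-coloring: color 1: [8, 13, 17]; color 2: [6, 14, 15, 16]; color 3: [7, 9, 10, 11]; color 4: [12].

χ(G) = 4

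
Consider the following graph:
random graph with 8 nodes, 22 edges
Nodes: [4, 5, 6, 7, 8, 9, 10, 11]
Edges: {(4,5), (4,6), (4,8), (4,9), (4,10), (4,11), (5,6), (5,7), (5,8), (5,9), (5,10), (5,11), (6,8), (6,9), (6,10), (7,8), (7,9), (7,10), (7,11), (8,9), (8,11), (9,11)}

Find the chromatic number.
Clique number ω(G) = 5 (lower bound: χ ≥ ω).
The clique on [4, 5, 8, 9, 11] has size 5, forcing χ ≥ 5, and the coloring below uses 5 colors, so χ(G) = 5.
A valid 5-coloring: color 1: [5]; color 2: [8, 10]; color 3: [9]; color 4: [4, 7]; color 5: [6, 11].

χ(G) = 5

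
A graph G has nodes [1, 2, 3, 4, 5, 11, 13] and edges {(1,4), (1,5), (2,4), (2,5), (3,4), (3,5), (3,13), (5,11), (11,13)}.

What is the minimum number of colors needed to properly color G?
χ(G) = 2

Clique number ω(G) = 2 (lower bound: χ ≥ ω).
The graph is bipartite (no odd cycle), so 2 colors suffice: χ(G) = 2.
A valid 2-coloring: color 1: [4, 5, 13]; color 2: [1, 2, 3, 11].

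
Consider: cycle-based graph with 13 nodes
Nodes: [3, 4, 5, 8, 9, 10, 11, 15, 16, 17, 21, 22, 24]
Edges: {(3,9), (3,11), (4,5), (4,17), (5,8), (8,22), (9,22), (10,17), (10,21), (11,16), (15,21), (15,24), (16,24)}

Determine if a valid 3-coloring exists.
Yes, G is 3-colorable

A valid 3-coloring: color 1: [3, 4, 10, 15, 16, 22]; color 2: [8, 9, 11, 17, 21, 24]; color 3: [5].
(χ(G) = 3 ≤ 3.)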